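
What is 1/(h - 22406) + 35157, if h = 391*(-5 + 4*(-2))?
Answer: 966430772/27489 ≈ 35157.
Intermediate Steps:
h = -5083 (h = 391*(-5 - 8) = 391*(-13) = -5083)
1/(h - 22406) + 35157 = 1/(-5083 - 22406) + 35157 = 1/(-27489) + 35157 = -1/27489 + 35157 = 966430772/27489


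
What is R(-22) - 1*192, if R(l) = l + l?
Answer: -236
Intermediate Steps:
R(l) = 2*l
R(-22) - 1*192 = 2*(-22) - 1*192 = -44 - 192 = -236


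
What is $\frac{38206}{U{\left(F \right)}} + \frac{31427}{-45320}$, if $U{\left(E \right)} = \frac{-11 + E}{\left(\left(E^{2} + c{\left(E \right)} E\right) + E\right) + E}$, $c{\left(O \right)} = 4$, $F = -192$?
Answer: $- \frac{803054398373}{119480} \approx -6.7212 \cdot 10^{6}$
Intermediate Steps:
$U{\left(E \right)} = \frac{-11 + E}{E^{2} + 6 E}$ ($U{\left(E \right)} = \frac{-11 + E}{\left(\left(E^{2} + 4 E\right) + E\right) + E} = \frac{-11 + E}{\left(E^{2} + 5 E\right) + E} = \frac{-11 + E}{E^{2} + 6 E}$)
$\frac{38206}{U{\left(F \right)}} + \frac{31427}{-45320} = \frac{38206}{\frac{1}{-192} \frac{1}{6 - 192} \left(-11 - 192\right)} + \frac{31427}{-45320} = \frac{38206}{\left(- \frac{1}{192}\right) \frac{1}{-186} \left(-203\right)} + 31427 \left(- \frac{1}{45320}\right) = \frac{38206}{\left(- \frac{1}{192}\right) \left(- \frac{1}{186}\right) \left(-203\right)} - \frac{2857}{4120} = \frac{38206}{- \frac{203}{35712}} - \frac{2857}{4120} = 38206 \left(- \frac{35712}{203}\right) - \frac{2857}{4120} = - \frac{194916096}{29} - \frac{2857}{4120} = - \frac{803054398373}{119480}$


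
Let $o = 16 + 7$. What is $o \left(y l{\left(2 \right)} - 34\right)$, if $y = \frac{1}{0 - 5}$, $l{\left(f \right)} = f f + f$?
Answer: $- \frac{4048}{5} \approx -809.6$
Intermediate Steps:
$o = 23$
$l{\left(f \right)} = f + f^{2}$ ($l{\left(f \right)} = f^{2} + f = f + f^{2}$)
$y = - \frac{1}{5}$ ($y = \frac{1}{-5} = - \frac{1}{5} \approx -0.2$)
$o \left(y l{\left(2 \right)} - 34\right) = 23 \left(- \frac{2 \left(1 + 2\right)}{5} - 34\right) = 23 \left(- \frac{2 \cdot 3}{5} - 34\right) = 23 \left(\left(- \frac{1}{5}\right) 6 - 34\right) = 23 \left(- \frac{6}{5} - 34\right) = 23 \left(- \frac{176}{5}\right) = - \frac{4048}{5}$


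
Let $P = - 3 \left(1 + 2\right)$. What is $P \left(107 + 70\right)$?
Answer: $-1593$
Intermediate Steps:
$P = -9$ ($P = \left(-3\right) 3 = -9$)
$P \left(107 + 70\right) = - 9 \left(107 + 70\right) = \left(-9\right) 177 = -1593$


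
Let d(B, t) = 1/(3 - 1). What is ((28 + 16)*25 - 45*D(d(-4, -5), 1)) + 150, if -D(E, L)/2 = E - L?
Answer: 1205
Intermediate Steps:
d(B, t) = ½ (d(B, t) = 1/2 = ½)
D(E, L) = -2*E + 2*L (D(E, L) = -2*(E - L) = -2*E + 2*L)
((28 + 16)*25 - 45*D(d(-4, -5), 1)) + 150 = ((28 + 16)*25 - 45*(-2*½ + 2*1)) + 150 = (44*25 - 45*(-1 + 2)) + 150 = (1100 - 45*1) + 150 = (1100 - 45) + 150 = 1055 + 150 = 1205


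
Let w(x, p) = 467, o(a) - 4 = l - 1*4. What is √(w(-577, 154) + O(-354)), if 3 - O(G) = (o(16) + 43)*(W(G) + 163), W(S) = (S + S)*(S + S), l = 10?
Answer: I*√26575161 ≈ 5155.1*I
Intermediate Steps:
o(a) = 10 (o(a) = 4 + (10 - 1*4) = 4 + (10 - 4) = 4 + 6 = 10)
W(S) = 4*S² (W(S) = (2*S)*(2*S) = 4*S²)
O(G) = -8636 - 212*G² (O(G) = 3 - (10 + 43)*(4*G² + 163) = 3 - 53*(163 + 4*G²) = 3 - (8639 + 212*G²) = 3 + (-8639 - 212*G²) = -8636 - 212*G²)
√(w(-577, 154) + O(-354)) = √(467 + (-8636 - 212*(-354)²)) = √(467 + (-8636 - 212*125316)) = √(467 + (-8636 - 26566992)) = √(467 - 26575628) = √(-26575161) = I*√26575161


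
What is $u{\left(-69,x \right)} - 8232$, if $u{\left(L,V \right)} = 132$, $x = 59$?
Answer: $-8100$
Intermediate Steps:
$u{\left(-69,x \right)} - 8232 = 132 - 8232 = -8100$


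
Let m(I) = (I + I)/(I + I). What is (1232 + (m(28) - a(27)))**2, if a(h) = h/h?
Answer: 1517824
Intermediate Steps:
m(I) = 1 (m(I) = (2*I)/((2*I)) = (2*I)*(1/(2*I)) = 1)
a(h) = 1
(1232 + (m(28) - a(27)))**2 = (1232 + (1 - 1*1))**2 = (1232 + (1 - 1))**2 = (1232 + 0)**2 = 1232**2 = 1517824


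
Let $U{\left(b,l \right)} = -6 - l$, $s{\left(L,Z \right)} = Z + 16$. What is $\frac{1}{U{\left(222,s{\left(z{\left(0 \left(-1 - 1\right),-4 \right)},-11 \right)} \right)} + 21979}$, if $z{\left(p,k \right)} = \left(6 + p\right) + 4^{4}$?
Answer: $\frac{1}{21968} \approx 4.5521 \cdot 10^{-5}$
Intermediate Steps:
$z{\left(p,k \right)} = 262 + p$ ($z{\left(p,k \right)} = \left(6 + p\right) + 256 = 262 + p$)
$s{\left(L,Z \right)} = 16 + Z$
$\frac{1}{U{\left(222,s{\left(z{\left(0 \left(-1 - 1\right),-4 \right)},-11 \right)} \right)} + 21979} = \frac{1}{\left(-6 - \left(16 - 11\right)\right) + 21979} = \frac{1}{\left(-6 - 5\right) + 21979} = \frac{1}{-11 + 21979} = \frac{1}{21968}$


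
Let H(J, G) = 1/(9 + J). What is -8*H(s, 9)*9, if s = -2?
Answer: -72/7 ≈ -10.286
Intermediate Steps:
-8*H(s, 9)*9 = -8*9/(9 - 2) = -8*9/7 = -72/7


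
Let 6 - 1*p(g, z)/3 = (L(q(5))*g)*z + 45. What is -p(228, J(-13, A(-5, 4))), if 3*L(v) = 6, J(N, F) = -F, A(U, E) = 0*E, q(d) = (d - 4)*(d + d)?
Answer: 117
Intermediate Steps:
q(d) = 2*d*(-4 + d) (q(d) = (-4 + d)*(2*d) = 2*d*(-4 + d))
A(U, E) = 0
L(v) = 2 (L(v) = (⅓)*6 = 2)
p(g, z) = -117 - 6*g*z (p(g, z) = 18 - 3*((2*g)*z + 45) = 18 - 3*(2*g*z + 45) = 18 - 3*(45 + 2*g*z) = 18 + (-135 - 6*g*z) = -117 - 6*g*z)
-p(228, J(-13, A(-5, 4))) = -(-117 - 6*228*(-1*0)) = -(-117 - 6*228*0) = -(-117 + 0) = -1*(-117) = 117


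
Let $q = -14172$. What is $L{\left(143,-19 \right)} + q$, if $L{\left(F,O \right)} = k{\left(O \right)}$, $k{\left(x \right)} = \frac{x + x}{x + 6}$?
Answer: $- \frac{184198}{13} \approx -14169.0$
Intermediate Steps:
$k{\left(x \right)} = \frac{2 x}{6 + x}$
$L{\left(F,O \right)} = \frac{2 O}{6 + O}$
$L{\left(143,-19 \right)} + q = 2 \left(-19\right) \frac{1}{6 - 19} - 14172 = 2 \left(-19\right) \frac{1}{-13} - 14172 = 2 \left(-19\right) \left(- \frac{1}{13}\right) - 14172 = \frac{38}{13} - 14172 = - \frac{184198}{13}$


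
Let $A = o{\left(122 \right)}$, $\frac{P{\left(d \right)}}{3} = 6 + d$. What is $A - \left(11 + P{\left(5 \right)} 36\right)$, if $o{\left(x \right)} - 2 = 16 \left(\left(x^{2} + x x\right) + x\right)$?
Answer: $477043$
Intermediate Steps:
$P{\left(d \right)} = 18 + 3 d$ ($P{\left(d \right)} = 3 \left(6 + d\right) = 18 + 3 d$)
$o{\left(x \right)} = 2 + 16 x + 32 x^{2}$ ($o{\left(x \right)} = 2 + 16 \left(\left(x^{2} + x x\right) + x\right) = 2 + 16 \left(\left(x^{2} + x^{2}\right) + x\right) = 2 + 16 \left(2 x^{2} + x\right) = 2 + 16 \left(x + 2 x^{2}\right) = 2 + \left(16 x + 32 x^{2}\right) = 2 + 16 x + 32 x^{2}$)
$A = 478242$ ($A = 2 + 16 \cdot 122 + 32 \cdot 122^{2} = 2 + 1952 + 32 \cdot 14884 = 2 + 1952 + 476288 = 478242$)
$A - \left(11 + P{\left(5 \right)} 36\right) = 478242 - \left(11 + \left(18 + 3 \cdot 5\right) 36\right) = 478242 - \left(11 + \left(18 + 15\right) 36\right) = 478242 - \left(11 + 33 \cdot 36\right) = 478242 - \left(11 + 1188\right) = 478242 - 1199 = 477043$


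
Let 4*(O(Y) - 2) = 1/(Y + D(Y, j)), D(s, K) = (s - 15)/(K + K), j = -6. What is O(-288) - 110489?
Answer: -116121838/1051 ≈ -1.1049e+5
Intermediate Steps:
D(s, K) = (-15 + s)/(2*K) (D(s, K) = (-15 + s)/((2*K)) = (-15 + s)*(1/(2*K)) = (-15 + s)/(2*K))
O(Y) = 2 + 1/(4*(5/4 + 11*Y/12)) (O(Y) = 2 + 1/(4*(Y + (½)*(-15 + Y)/(-6))) = 2 + 1/(4*(Y + (½)*(-⅙)*(-15 + Y))) = 2 + 1/(4*(Y + (5/4 - Y/12))) = 2 + 1/(4*(5/4 + 11*Y/12)))
O(-288) - 110489 = 11*(3 + 2*(-288))/(15 + 11*(-288)) - 110489 = 11*(3 - 576)/(15 - 3168) - 110489 = 11*(-573)/(-3153) - 110489 = 11*(-1/3153)*(-573) - 110489 = 2101/1051 - 110489 = -116121838/1051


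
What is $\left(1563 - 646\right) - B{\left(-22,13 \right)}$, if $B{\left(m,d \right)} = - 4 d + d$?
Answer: $956$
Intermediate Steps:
$B{\left(m,d \right)} = - 3 d$
$\left(1563 - 646\right) - B{\left(-22,13 \right)} = \left(1563 - 646\right) - \left(-3\right) 13 = 917 - -39 = 917 + 39 = 956$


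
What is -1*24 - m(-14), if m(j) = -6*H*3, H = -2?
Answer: -60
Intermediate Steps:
m(j) = 36 (m(j) = -(-12)*3 = -6*(-6) = 36)
-1*24 - m(-14) = -1*24 - 1*36 = -24 - 36 = -60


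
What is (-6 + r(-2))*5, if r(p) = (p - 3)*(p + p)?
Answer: 70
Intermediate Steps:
r(p) = 2*p*(-3 + p) (r(p) = (-3 + p)*(2*p) = 2*p*(-3 + p))
(-6 + r(-2))*5 = (-6 + 2*(-2)*(-3 - 2))*5 = (-6 + 2*(-2)*(-5))*5 = (-6 + 20)*5 = 14*5 = 70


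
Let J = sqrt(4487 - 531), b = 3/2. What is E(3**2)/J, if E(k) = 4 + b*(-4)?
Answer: -sqrt(989)/989 ≈ -0.031798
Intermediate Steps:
b = 3/2 (b = 3*(1/2) = 3/2 ≈ 1.5000)
E(k) = -2 (E(k) = 4 + (3/2)*(-4) = 4 - 6 = -2)
J = 2*sqrt(989) (J = sqrt(3956) = 2*sqrt(989) ≈ 62.897)
E(3**2)/J = -2*sqrt(989)/1978 = -sqrt(989)/989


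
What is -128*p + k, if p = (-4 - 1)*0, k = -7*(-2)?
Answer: 14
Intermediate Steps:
k = 14
p = 0 (p = -5*0 = 0)
-128*p + k = -128*0 + 14 = 0 + 14 = 14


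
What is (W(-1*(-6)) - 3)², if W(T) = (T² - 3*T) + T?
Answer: 441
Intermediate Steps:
W(T) = T² - 2*T
(W(-1*(-6)) - 3)² = ((-1*(-6))*(-2 - 1*(-6)) - 3)² = (6*(-2 + 6) - 3)² = (6*4 - 3)² = (24 - 3)² = 21² = 441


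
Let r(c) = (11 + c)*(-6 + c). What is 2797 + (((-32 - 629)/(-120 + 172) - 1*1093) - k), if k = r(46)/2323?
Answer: 204182321/120796 ≈ 1690.3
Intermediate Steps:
r(c) = (-6 + c)*(11 + c)
k = 2280/2323 (k = (-66 + 46² + 5*46)/2323 = (-66 + 2116 + 230)*(1/2323) = 2280*(1/2323) = 2280/2323 ≈ 0.98149)
2797 + (((-32 - 629)/(-120 + 172) - 1*1093) - k) = 2797 + (((-32 - 629)/(-120 + 172) - 1*1093) - 1*2280/2323) = 2797 + ((-661/52 - 1093) - 2280/2323) = 2797 + (-57497/52 - 2280/2323) = 2797 - 133684091/120796 = 204182321/120796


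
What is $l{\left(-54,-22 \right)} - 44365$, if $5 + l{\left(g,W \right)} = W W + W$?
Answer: $-43908$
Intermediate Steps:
$l{\left(g,W \right)} = -5 + W + W^{2}$ ($l{\left(g,W \right)} = -5 + \left(W W + W\right) = -5 + \left(W^{2} + W\right) = -5 + \left(W + W^{2}\right) = -5 + W + W^{2}$)
$l{\left(-54,-22 \right)} - 44365 = \left(-5 - 22 + \left(-22\right)^{2}\right) - 44365 = \left(-5 - 22 + 484\right) - 44365 = 457 - 44365 = -43908$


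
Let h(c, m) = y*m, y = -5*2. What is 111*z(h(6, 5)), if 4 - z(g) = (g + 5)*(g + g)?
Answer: -499056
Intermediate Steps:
y = -10
h(c, m) = -10*m
z(g) = 4 - 2*g*(5 + g) (z(g) = 4 - (g + 5)*(g + g) = 4 - (5 + g)*2*g = 4 - 2*g*(5 + g))
111*z(h(6, 5)) = 111*(4 - (-100)*5 - 2*(-10*5)²) = 111*(4 - 10*(-50) - 2*(-50)²) = 111*(4 + 500 - 2*2500) = 111*(4 + 500 - 5000) = 111*(-4496) = -499056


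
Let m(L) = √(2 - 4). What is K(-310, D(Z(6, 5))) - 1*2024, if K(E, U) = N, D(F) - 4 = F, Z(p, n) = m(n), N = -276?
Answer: -2300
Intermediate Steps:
m(L) = I*√2 (m(L) = √(-2) = I*√2)
Z(p, n) = I*√2
D(F) = 4 + F
K(E, U) = -276
K(-310, D(Z(6, 5))) - 1*2024 = -276 - 1*2024 = -276 - 2024 = -2300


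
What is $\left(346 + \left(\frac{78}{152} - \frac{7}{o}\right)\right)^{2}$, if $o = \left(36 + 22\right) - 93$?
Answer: $\frac{17358326001}{144400} \approx 1.2021 \cdot 10^{5}$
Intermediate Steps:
$o = -35$ ($o = 58 - 93 = -35$)
$\left(346 + \left(\frac{78}{152} - \frac{7}{o}\right)\right)^{2} = \left(346 + \left(\frac{78}{152} - \frac{7}{-35}\right)\right)^{2} = \left(346 + \left(78 \cdot \frac{1}{152} - - \frac{1}{5}\right)\right)^{2} = \left(346 + \left(\frac{39}{76} + \frac{1}{5}\right)\right)^{2} = \left(346 + \frac{271}{380}\right)^{2} = \left(\frac{131751}{380}\right)^{2} = \frac{17358326001}{144400}$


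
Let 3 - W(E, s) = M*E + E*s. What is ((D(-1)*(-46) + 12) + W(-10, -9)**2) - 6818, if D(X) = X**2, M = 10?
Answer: -6683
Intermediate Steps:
W(E, s) = 3 - 10*E - E*s (W(E, s) = 3 - (10*E + E*s) = 3 + (-10*E - E*s) = 3 - 10*E - E*s)
((D(-1)*(-46) + 12) + W(-10, -9)**2) - 6818 = (((-1)**2*(-46) + 12) + (3 - 10*(-10) - 1*(-10)*(-9))**2) - 6818 = ((1*(-46) + 12) + (3 + 100 - 90)**2) - 6818 = ((-46 + 12) + 13**2) - 6818 = (-34 + 169) - 6818 = 135 - 6818 = -6683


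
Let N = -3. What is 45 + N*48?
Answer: -99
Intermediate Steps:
45 + N*48 = 45 - 3*48 = 45 - 144 = -99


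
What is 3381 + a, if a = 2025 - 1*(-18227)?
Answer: 23633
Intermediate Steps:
a = 20252 (a = 2025 + 18227 = 20252)
3381 + a = 3381 + 20252 = 23633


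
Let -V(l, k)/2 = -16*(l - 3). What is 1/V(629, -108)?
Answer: 1/20032 ≈ 4.9920e-5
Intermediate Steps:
V(l, k) = -96 + 32*l (V(l, k) = -(-32)*(l - 3) = -(-32)*(-3 + l) = -2*(48 - 16*l) = -96 + 32*l)
1/V(629, -108) = 1/(-96 + 32*629) = 1/(-96 + 20128) = 1/20032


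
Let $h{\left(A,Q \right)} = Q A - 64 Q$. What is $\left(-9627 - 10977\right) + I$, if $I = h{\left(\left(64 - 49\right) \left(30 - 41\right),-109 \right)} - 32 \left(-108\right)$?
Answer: $7813$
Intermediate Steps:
$h{\left(A,Q \right)} = - 64 Q + A Q$ ($h{\left(A,Q \right)} = A Q - 64 Q = - 64 Q + A Q$)
$I = 28417$ ($I = - 109 \left(-64 + \left(64 - 49\right) \left(30 - 41\right)\right) - 32 \left(-108\right) = - 109 \left(-64 + 15 \left(-11\right)\right) - -3456 = - 109 \left(-64 - 165\right) + 3456 = \left(-109\right) \left(-229\right) + 3456 = 24961 + 3456 = 28417$)
$\left(-9627 - 10977\right) + I = \left(-9627 - 10977\right) + 28417 = -20604 + 28417 = 7813$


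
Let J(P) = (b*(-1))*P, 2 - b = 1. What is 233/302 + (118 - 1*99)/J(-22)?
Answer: 2716/1661 ≈ 1.6352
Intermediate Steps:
b = 1 (b = 2 - 1*1 = 2 - 1 = 1)
J(P) = -P (J(P) = (1*(-1))*P = -P)
233/302 + (118 - 1*99)/J(-22) = 233/302 + (118 - 1*99)/((-1*(-22))) = 233*(1/302) + (118 - 99)/22 = 233/302 + 19*(1/22) = 233/302 + 19/22 = 2716/1661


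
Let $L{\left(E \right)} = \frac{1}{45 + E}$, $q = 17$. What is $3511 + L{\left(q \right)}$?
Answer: $\frac{217683}{62} \approx 3511.0$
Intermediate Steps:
$3511 + L{\left(q \right)} = 3511 + \frac{1}{45 + 17} = 3511 + \frac{1}{62} = \frac{217683}{62}$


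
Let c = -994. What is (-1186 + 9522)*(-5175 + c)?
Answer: -51424784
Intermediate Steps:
(-1186 + 9522)*(-5175 + c) = (-1186 + 9522)*(-5175 - 994) = 8336*(-6169) = -51424784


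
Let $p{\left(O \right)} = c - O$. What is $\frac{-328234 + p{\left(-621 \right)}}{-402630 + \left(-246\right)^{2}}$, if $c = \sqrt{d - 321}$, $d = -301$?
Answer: $\frac{327613}{342114} - \frac{i \sqrt{622}}{342114} \approx 0.95761 - 7.29 \cdot 10^{-5} i$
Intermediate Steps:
$c = i \sqrt{622}$ ($c = \sqrt{-301 - 321} = \sqrt{-622} = i \sqrt{622} \approx 24.94 i$)
$p{\left(O \right)} = - O + i \sqrt{622}$ ($p{\left(O \right)} = i \sqrt{622} - O = - O + i \sqrt{622}$)
$\frac{-328234 + p{\left(-621 \right)}}{-402630 + \left(-246\right)^{2}} = \frac{-328234 + \left(\left(-1\right) \left(-621\right) + i \sqrt{622}\right)}{-402630 + \left(-246\right)^{2}} = \frac{-328234 + \left(621 + i \sqrt{622}\right)}{-402630 + 60516} = \frac{-327613 + i \sqrt{622}}{-342114} = \left(-327613 + i \sqrt{622}\right) \left(- \frac{1}{342114}\right) = \frac{327613}{342114} - \frac{i \sqrt{622}}{342114}$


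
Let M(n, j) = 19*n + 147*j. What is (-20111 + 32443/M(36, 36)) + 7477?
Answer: -75468341/5976 ≈ -12629.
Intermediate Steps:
(-20111 + 32443/M(36, 36)) + 7477 = (-20111 + 32443/(19*36 + 147*36)) + 7477 = (-20111 + 32443/(684 + 5292)) + 7477 = (-20111 + 32443/5976) + 7477 = -120150893/5976 + 7477 = -75468341/5976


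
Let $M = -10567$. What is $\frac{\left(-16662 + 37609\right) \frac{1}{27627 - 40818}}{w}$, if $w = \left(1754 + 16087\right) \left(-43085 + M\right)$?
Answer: $\frac{20947}{12626495534412} \approx 1.659 \cdot 10^{-9}$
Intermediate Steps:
$w = -957205332$ ($w = \left(1754 + 16087\right) \left(-43085 - 10567\right) = 17841 \left(-53652\right) = -957205332$)
$\frac{\left(-16662 + 37609\right) \frac{1}{27627 - 40818}}{w} = \frac{\left(-16662 + 37609\right) \frac{1}{27627 - 40818}}{-957205332} = \frac{20947}{-13191} \left(- \frac{1}{957205332}\right) = 20947 \left(- \frac{1}{13191}\right) \left(- \frac{1}{957205332}\right) = \left(- \frac{20947}{13191}\right) \left(- \frac{1}{957205332}\right) = \frac{20947}{12626495534412}$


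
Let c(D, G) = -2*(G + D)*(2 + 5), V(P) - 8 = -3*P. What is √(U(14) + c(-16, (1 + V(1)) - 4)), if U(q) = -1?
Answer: √195 ≈ 13.964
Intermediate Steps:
V(P) = 8 - 3*P
c(D, G) = -14*D - 14*G (c(D, G) = -2*(D + G)*7 = -2*(7*D + 7*G) = -14*D - 14*G)
√(U(14) + c(-16, (1 + V(1)) - 4)) = √(-1 + (-14*(-16) - 14*((1 + (8 - 3*1)) - 4))) = √(-1 + (224 - 14*((1 + (8 - 3)) - 4))) = √(-1 + (224 - 14*((1 + 5) - 4))) = √(-1 + (224 - 14*(6 - 4))) = √(-1 + (224 - 14*2)) = √(-1 + (224 - 28)) = √(-1 + 196) = √195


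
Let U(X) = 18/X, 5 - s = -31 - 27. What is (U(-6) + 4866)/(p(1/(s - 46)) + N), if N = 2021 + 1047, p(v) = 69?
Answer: 4863/3137 ≈ 1.5502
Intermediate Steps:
s = 63 (s = 5 - (-31 - 27) = 5 - 1*(-58) = 5 + 58 = 63)
N = 3068
(U(-6) + 4866)/(p(1/(s - 46)) + N) = (18/(-6) + 4866)/(69 + 3068) = (18*(-1/6) + 4866)/3137 = (-3 + 4866)*(1/3137) = 4863*(1/3137) = 4863/3137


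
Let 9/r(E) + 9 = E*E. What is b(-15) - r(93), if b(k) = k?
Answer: -14401/960 ≈ -15.001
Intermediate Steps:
r(E) = 9/(-9 + E**2) (r(E) = 9/(-9 + E*E) = 9/(-9 + E**2))
b(-15) - r(93) = -15 - 9/(-9 + 93**2) = -15 - 9/(-9 + 8649) = -15 - 9/8640 = -15 - 1*1/960 = -15 - 1/960 = -14401/960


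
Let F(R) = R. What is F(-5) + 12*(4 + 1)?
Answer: 55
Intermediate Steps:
F(-5) + 12*(4 + 1) = -5 + 12*(4 + 1) = -5 + 12*5 = -5 + 60 = 55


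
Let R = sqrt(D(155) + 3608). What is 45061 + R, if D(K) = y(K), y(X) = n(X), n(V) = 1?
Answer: 45061 + 3*sqrt(401) ≈ 45121.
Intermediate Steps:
y(X) = 1
D(K) = 1
R = 3*sqrt(401) (R = sqrt(1 + 3608) = sqrt(3609) = 3*sqrt(401) ≈ 60.075)
45061 + R = 45061 + 3*sqrt(401)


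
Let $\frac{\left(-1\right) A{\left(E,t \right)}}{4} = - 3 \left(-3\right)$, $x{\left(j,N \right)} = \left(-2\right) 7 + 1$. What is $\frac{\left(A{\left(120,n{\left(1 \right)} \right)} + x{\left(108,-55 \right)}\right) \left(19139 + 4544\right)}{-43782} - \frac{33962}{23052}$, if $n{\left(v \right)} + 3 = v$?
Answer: $\frac{350891125}{14017537} \approx 25.032$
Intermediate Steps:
$n{\left(v \right)} = -3 + v$
$x{\left(j,N \right)} = -13$ ($x{\left(j,N \right)} = -14 + 1 = -13$)
$A{\left(E,t \right)} = -36$ ($A{\left(E,t \right)} = - 4 \left(- 3 \left(-3\right)\right) = - 4 \left(\left(-1\right) \left(-9\right)\right) = \left(-4\right) 9 = -36$)
$\frac{\left(A{\left(120,n{\left(1 \right)} \right)} + x{\left(108,-55 \right)}\right) \left(19139 + 4544\right)}{-43782} - \frac{33962}{23052} = \frac{\left(-36 - 13\right) \left(19139 + 4544\right)}{-43782} - \frac{33962}{23052} = \left(-49\right) 23683 \left(- \frac{1}{43782}\right) - \frac{16981}{11526} = \left(-1160467\right) \left(- \frac{1}{43782}\right) - \frac{16981}{11526} = \frac{1160467}{43782} - \frac{16981}{11526} = \frac{350891125}{14017537}$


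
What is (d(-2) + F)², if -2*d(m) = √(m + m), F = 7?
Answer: (7 - I)² ≈ 48.0 - 14.0*I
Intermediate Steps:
d(m) = -√2*√m/2 (d(m) = -√(m + m)/2 = -√2*√m/2)
(d(-2) + F)² = (-√2*√(-2)/2 + 7)² = (-√2*I*√2/2 + 7)² = (-I + 7)² = (7 - I)²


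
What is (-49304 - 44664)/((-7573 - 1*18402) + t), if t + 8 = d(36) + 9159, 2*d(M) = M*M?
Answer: 5873/1011 ≈ 5.8091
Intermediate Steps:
d(M) = M²/2 (d(M) = (M*M)/2 = M²/2)
t = 9799 (t = -8 + ((½)*36² + 9159) = -8 + ((½)*1296 + 9159) = -8 + (648 + 9159) = -8 + 9807 = 9799)
(-49304 - 44664)/((-7573 - 1*18402) + t) = (-49304 - 44664)/((-7573 - 1*18402) + 9799) = -93968/((-7573 - 18402) + 9799) = -93968/(-25975 + 9799) = -93968/(-16176) = -93968*(-1/16176) = 5873/1011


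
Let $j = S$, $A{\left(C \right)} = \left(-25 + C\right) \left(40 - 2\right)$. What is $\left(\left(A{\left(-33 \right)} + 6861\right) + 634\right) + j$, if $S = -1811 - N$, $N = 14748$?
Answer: $-11268$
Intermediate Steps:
$A{\left(C \right)} = -950 + 38 C$ ($A{\left(C \right)} = \left(-25 + C\right) 38 = -950 + 38 C$)
$S = -16559$ ($S = -1811 - 14748 = -16559$)
$j = -16559$
$\left(\left(A{\left(-33 \right)} + 6861\right) + 634\right) + j = \left(\left(\left(-950 + 38 \left(-33\right)\right) + 6861\right) + 634\right) - 16559 = \left(\left(\left(-950 - 1254\right) + 6861\right) + 634\right) - 16559 = \left(\left(-2204 + 6861\right) + 634\right) - 16559 = \left(4657 + 634\right) - 16559 = 5291 - 16559 = -11268$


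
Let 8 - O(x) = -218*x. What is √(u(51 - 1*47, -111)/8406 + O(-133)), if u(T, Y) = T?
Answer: 2*I*√14223437213/1401 ≈ 170.25*I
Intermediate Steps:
O(x) = 8 + 218*x (O(x) = 8 - (-218)*x = 8 + 218*x)
√(u(51 - 1*47, -111)/8406 + O(-133)) = √((51 - 1*47)/8406 + (8 + 218*(-133))) = √((51 - 47)*(1/8406) + (8 - 28994)) = √(4*(1/8406) - 28986) = √(2/4203 - 28986) = √(-121828156/4203) = 2*I*√14223437213/1401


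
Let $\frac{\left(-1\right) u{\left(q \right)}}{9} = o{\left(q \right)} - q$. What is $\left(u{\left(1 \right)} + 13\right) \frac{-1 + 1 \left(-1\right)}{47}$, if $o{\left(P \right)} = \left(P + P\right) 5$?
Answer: $\frac{136}{47} \approx 2.8936$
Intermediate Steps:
$o{\left(P \right)} = 10 P$ ($o{\left(P \right)} = 2 P 5 = 10 P$)
$u{\left(q \right)} = - 81 q$ ($u{\left(q \right)} = - 9 \left(10 q - q\right) = - 9 \cdot 9 q = - 81 q$)
$\left(u{\left(1 \right)} + 13\right) \frac{-1 + 1 \left(-1\right)}{47} = \left(\left(-81\right) 1 + 13\right) \frac{-1 + 1 \left(-1\right)}{47} = \left(-81 + 13\right) \left(-1 - 1\right) \frac{1}{47} = - 68 \left(\left(-2\right) \frac{1}{47}\right) = \left(-68\right) \left(- \frac{2}{47}\right) = \frac{136}{47}$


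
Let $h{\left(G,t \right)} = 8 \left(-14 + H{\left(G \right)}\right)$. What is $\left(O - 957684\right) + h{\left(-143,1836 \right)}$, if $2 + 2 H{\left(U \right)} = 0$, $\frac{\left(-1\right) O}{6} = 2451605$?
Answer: $-15667434$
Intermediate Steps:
$O = -14709630$ ($O = \left(-6\right) 2451605 = -14709630$)
$H{\left(U \right)} = -1$ ($H{\left(U \right)} = -1 + \frac{1}{2} \cdot 0 = -1 + 0 = -1$)
$h{\left(G,t \right)} = -120$ ($h{\left(G,t \right)} = 8 \left(-14 - 1\right) = 8 \left(-15\right) = -120$)
$\left(O - 957684\right) + h{\left(-143,1836 \right)} = \left(-14709630 - 957684\right) - 120 = -15667314 - 120 = -15667434$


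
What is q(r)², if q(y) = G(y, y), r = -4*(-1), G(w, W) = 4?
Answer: 16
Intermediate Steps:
r = 4
q(y) = 4
q(r)² = 4² = 16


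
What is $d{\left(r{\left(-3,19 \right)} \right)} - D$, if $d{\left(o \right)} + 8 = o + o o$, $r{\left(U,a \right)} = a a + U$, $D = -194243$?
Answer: $322757$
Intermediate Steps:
$r{\left(U,a \right)} = U + a^{2}$ ($r{\left(U,a \right)} = a^{2} + U = U + a^{2}$)
$d{\left(o \right)} = -8 + o + o^{2}$ ($d{\left(o \right)} = -8 + \left(o + o o\right) = -8 + \left(o + o^{2}\right) = -8 + o + o^{2}$)
$d{\left(r{\left(-3,19 \right)} \right)} - D = \left(-8 - \left(3 - 19^{2}\right) + \left(-3 + 19^{2}\right)^{2}\right) - -194243 = \left(-8 + \left(-3 + 361\right) + \left(-3 + 361\right)^{2}\right) + 194243 = \left(-8 + 358 + 358^{2}\right) + 194243 = \left(-8 + 358 + 128164\right) + 194243 = 128514 + 194243 = 322757$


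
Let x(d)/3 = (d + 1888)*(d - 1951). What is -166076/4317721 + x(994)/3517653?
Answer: -12103326609230/5062748076271 ≈ -2.3907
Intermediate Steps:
x(d) = 3*(-1951 + d)*(1888 + d) (x(d) = 3*((d + 1888)*(d - 1951)) = 3*((1888 + d)*(-1951 + d)) = 3*((-1951 + d)*(1888 + d)) = 3*(-1951 + d)*(1888 + d))
-166076/4317721 + x(994)/3517653 = -166076/4317721 + (-11050464 - 189*994 + 3*994²)/3517653 = -166076*1/4317721 + (-11050464 - 187866 + 3*988036)*(1/3517653) = -166076/4317721 + (-11050464 - 187866 + 2964108)*(1/3517653) = -166076/4317721 - 8274222*1/3517653 = -166076/4317721 - 2758074/1172551 = -12103326609230/5062748076271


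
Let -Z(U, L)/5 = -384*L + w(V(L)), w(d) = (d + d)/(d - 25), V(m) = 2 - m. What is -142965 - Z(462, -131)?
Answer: 5862635/54 ≈ 1.0857e+5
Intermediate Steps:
w(d) = 2*d/(-25 + d) (w(d) = (2*d)/(-25 + d) = 2*d/(-25 + d))
Z(U, L) = 1920*L - 10*(2 - L)/(-23 - L) (Z(U, L) = -5*(-384*L + 2*(2 - L)/(-25 + (2 - L))) = -5*(-384*L + 2*(2 - L)/(-23 - L)) = 1920*L - 10*(2 - L)/(-23 - L))
-142965 - Z(462, -131) = -142965 - 10*(2 + 192*(-131)² + 4415*(-131))/(23 - 131) = -142965 - 10*(2 + 192*17161 - 578365)/(-108) = -142965 - 10*(-1)*(2 + 3294912 - 578365)/108 = -142965 - 10*(-1)*2716549/108 = -142965 - 1*(-13582745/54) = -142965 + 13582745/54 = 5862635/54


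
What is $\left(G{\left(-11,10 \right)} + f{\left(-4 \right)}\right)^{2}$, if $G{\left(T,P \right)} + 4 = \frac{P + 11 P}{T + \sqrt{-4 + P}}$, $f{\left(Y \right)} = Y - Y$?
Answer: $\frac{130192}{529} + \frac{17088 \sqrt{6}}{529} \approx 325.23$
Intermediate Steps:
$f{\left(Y \right)} = 0$
$G{\left(T,P \right)} = -4 + \frac{12 P}{T + \sqrt{-4 + P}}$ ($G{\left(T,P \right)} = -4 + \frac{P + 11 P}{T + \sqrt{-4 + P}} = -4 + \frac{12 P}{T + \sqrt{-4 + P}}$)
$\left(G{\left(-11,10 \right)} + f{\left(-4 \right)}\right)^{2} = \left(\frac{4 \left(\left(-1\right) \left(-11\right) - \sqrt{-4 + 10} + 3 \cdot 10\right)}{-11 + \sqrt{-4 + 10}} + 0\right)^{2} = \left(\frac{4 \left(11 - \sqrt{6} + 30\right)}{-11 + \sqrt{6}} + 0\right)^{2} = \left(\frac{4 \left(41 - \sqrt{6}\right)}{-11 + \sqrt{6}} + 0\right)^{2} = \left(\frac{4 \left(41 - \sqrt{6}\right)}{-11 + \sqrt{6}}\right)^{2} = \frac{16 \left(41 - \sqrt{6}\right)^{2}}{\left(-11 + \sqrt{6}\right)^{2}}$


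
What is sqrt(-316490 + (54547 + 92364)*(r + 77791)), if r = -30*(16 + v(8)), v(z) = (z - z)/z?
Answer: 7*sqrt(231786119) ≈ 1.0657e+5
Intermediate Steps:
v(z) = 0 (v(z) = 0/z = 0)
r = -480 (r = -30*(16 + 0) = -30*16 = -480)
sqrt(-316490 + (54547 + 92364)*(r + 77791)) = sqrt(-316490 + (54547 + 92364)*(-480 + 77791)) = sqrt(-316490 + 146911*77311) = sqrt(-316490 + 11357836321) = sqrt(11357519831) = 7*sqrt(231786119)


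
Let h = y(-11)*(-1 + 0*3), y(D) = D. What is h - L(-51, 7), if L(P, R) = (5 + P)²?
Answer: -2105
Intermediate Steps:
h = 11 (h = -11*(-1 + 0*3) = -11*(-1 + 0) = -11*(-1) = 11)
h - L(-51, 7) = 11 - (5 - 51)² = 11 - 1*(-46)² = 11 - 1*2116 = 11 - 2116 = -2105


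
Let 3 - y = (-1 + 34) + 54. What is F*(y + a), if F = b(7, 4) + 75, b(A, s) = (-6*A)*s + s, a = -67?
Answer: 13439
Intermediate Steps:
y = -84 (y = 3 - ((-1 + 34) + 54) = 3 - (33 + 54) = 3 - 1*87 = 3 - 87 = -84)
b(A, s) = s - 6*A*s (b(A, s) = -6*A*s + s = s - 6*A*s)
F = -89 (F = 4*(1 - 6*7) + 75 = 4*(1 - 42) + 75 = 4*(-41) + 75 = -164 + 75 = -89)
F*(y + a) = -89*(-84 - 67) = -89*(-151) = 13439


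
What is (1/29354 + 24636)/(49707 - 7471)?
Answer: 723165145/1239795544 ≈ 0.58329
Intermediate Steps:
(1/29354 + 24636)/(49707 - 7471) = (1/29354 + 24636)/42236 = (723165145/29354)*(1/42236) = 723165145/1239795544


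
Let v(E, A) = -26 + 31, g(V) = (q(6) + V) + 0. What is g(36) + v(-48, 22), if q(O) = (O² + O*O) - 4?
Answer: 109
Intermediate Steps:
q(O) = -4 + 2*O² (q(O) = (O² + O²) - 4 = 2*O² - 4 = -4 + 2*O²)
g(V) = 68 + V (g(V) = ((-4 + 2*6²) + V) + 0 = ((-4 + 2*36) + V) + 0 = ((-4 + 72) + V) + 0 = (68 + V) + 0 = 68 + V)
v(E, A) = 5
g(36) + v(-48, 22) = (68 + 36) + 5 = 104 + 5 = 109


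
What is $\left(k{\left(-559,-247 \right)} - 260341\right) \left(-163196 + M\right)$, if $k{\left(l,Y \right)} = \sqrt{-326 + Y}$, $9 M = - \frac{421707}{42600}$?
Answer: $\frac{5429825332914829}{127800} - \frac{20856589369 i \sqrt{573}}{127800} \approx 4.2487 \cdot 10^{10} - 3.9065 \cdot 10^{6} i$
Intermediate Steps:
$M = - \frac{140569}{127800}$ ($M = \frac{\left(-421707\right) \frac{1}{42600}}{9} = \frac{1}{9} \left(- \frac{140569}{14200}\right) = - \frac{140569}{127800} \approx -1.0999$)
$\left(k{\left(-559,-247 \right)} - 260341\right) \left(-163196 + M\right) = \left(\sqrt{-326 - 247} - 260341\right) \left(-163196 - \frac{140569}{127800}\right) = \left(\sqrt{-573} - 260341\right) \left(- \frac{20856589369}{127800}\right) = \left(i \sqrt{573} - 260341\right) \left(- \frac{20856589369}{127800}\right) = \left(-260341 + i \sqrt{573}\right) \left(- \frac{20856589369}{127800}\right) = \frac{5429825332914829}{127800} - \frac{20856589369 i \sqrt{573}}{127800}$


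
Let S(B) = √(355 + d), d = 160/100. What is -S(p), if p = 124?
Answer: -√8915/5 ≈ -18.884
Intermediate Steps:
d = 8/5 (d = 160*(1/100) = 8/5 ≈ 1.6000)
S(B) = √8915/5 (S(B) = √(355 + 8/5) = √(1783/5) = √8915/5)
-S(p) = -√8915/5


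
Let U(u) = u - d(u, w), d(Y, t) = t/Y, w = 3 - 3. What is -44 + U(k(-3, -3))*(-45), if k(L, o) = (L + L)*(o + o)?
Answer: -1664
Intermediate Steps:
w = 0
k(L, o) = 4*L*o (k(L, o) = (2*L)*(2*o) = 4*L*o)
U(u) = u (U(u) = u - 0/u = u - 1*0 = u + 0 = u)
-44 + U(k(-3, -3))*(-45) = -44 + (4*(-3)*(-3))*(-45) = -44 + 36*(-45) = -44 - 1620 = -1664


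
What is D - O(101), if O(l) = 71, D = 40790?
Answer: 40719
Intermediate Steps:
D - O(101) = 40790 - 1*71 = 40790 - 71 = 40719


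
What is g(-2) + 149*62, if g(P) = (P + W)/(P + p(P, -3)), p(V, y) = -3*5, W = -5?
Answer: 157053/17 ≈ 9238.4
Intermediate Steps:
p(V, y) = -15
g(P) = (-5 + P)/(-15 + P) (g(P) = (P - 5)/(P - 15) = (-5 + P)/(-15 + P))
g(-2) + 149*62 = (-5 - 2)/(-15 - 2) + 149*62 = -7/(-17) + 9238 = -1/17*(-7) + 9238 = 7/17 + 9238 = 157053/17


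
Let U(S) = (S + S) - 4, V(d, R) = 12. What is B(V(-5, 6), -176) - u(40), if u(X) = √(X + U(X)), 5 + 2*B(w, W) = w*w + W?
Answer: -37/2 - 2*√29 ≈ -29.270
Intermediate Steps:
U(S) = -4 + 2*S (U(S) = 2*S - 4 = -4 + 2*S)
B(w, W) = -5/2 + W/2 + w²/2 (B(w, W) = -5/2 + (w*w + W)/2 = -5/2 + (w² + W)/2 = -5/2 + (W + w²)/2 = -5/2 + (W/2 + w²/2) = -5/2 + W/2 + w²/2)
u(X) = √(-4 + 3*X) (u(X) = √(X + (-4 + 2*X)) = √(-4 + 3*X))
B(V(-5, 6), -176) - u(40) = (-5/2 + (½)*(-176) + (½)*12²) - √(-4 + 3*40) = (-5/2 - 88 + (½)*144) - √(-4 + 120) = (-5/2 - 88 + 72) - √116 = -37/2 - 2*√29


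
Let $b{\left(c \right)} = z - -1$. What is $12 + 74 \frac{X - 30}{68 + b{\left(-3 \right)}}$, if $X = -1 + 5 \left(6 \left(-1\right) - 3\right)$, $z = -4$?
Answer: $- \frac{4844}{65} \approx -74.523$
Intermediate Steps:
$b{\left(c \right)} = -3$ ($b{\left(c \right)} = -4 - -1 = -4 + 1 = -3$)
$X = -46$ ($X = -1 + 5 \left(-6 - 3\right) = -1 + 5 \left(-9\right) = -1 - 45 = -46$)
$12 + 74 \frac{X - 30}{68 + b{\left(-3 \right)}} = 12 + 74 \frac{-46 - 30}{68 - 3} = 12 + 74 \left(- \frac{76}{65}\right) = 12 - \frac{5624}{65} = - \frac{4844}{65}$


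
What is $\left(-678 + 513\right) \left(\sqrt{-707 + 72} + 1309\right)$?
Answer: $-215985 - 165 i \sqrt{635} \approx -2.1599 \cdot 10^{5} - 4157.9 i$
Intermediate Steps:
$\left(-678 + 513\right) \left(\sqrt{-707 + 72} + 1309\right) = - 165 \left(\sqrt{-635} + 1309\right) = - 165 \left(i \sqrt{635} + 1309\right) = - 165 \left(1309 + i \sqrt{635}\right) = -215985 - 165 i \sqrt{635}$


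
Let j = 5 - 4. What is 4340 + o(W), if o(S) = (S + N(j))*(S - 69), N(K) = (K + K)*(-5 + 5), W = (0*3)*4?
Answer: 4340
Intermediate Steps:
j = 1
W = 0 (W = 0*4 = 0)
N(K) = 0 (N(K) = (2*K)*0 = 0)
o(S) = S*(-69 + S) (o(S) = (S + 0)*(S - 69) = S*(-69 + S))
4340 + o(W) = 4340 + 0*(-69 + 0) = 4340 + 0*(-69) = 4340 + 0 = 4340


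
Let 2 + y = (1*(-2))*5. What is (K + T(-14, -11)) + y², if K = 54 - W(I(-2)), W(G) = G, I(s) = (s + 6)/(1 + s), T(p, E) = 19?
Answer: 221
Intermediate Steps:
I(s) = (6 + s)/(1 + s)
y = -12 (y = -2 + (1*(-2))*5 = -2 - 2*5 = -2 - 10 = -12)
K = 58 (K = 54 - (6 - 2)/(1 - 2) = 54 - 4/(-1) = 54 - (-1)*4 = 54 - 1*(-4) = 54 + 4 = 58)
(K + T(-14, -11)) + y² = (58 + 19) + (-12)² = 77 + 144 = 221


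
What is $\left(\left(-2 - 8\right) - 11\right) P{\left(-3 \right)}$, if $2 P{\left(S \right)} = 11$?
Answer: $- \frac{231}{2} \approx -115.5$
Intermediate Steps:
$P{\left(S \right)} = \frac{11}{2}$ ($P{\left(S \right)} = \frac{1}{2} \cdot 11 = \frac{11}{2}$)
$\left(\left(-2 - 8\right) - 11\right) P{\left(-3 \right)} = \left(\left(-2 - 8\right) - 11\right) \frac{11}{2} = \left(-10 - 11\right) \frac{11}{2} = \left(-21\right) \frac{11}{2} = - \frac{231}{2}$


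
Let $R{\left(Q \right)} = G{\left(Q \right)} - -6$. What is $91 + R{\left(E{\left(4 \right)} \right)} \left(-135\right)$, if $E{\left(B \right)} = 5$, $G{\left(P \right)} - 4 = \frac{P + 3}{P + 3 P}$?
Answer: $-1313$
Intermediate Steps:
$G{\left(P \right)} = 4 + \frac{3 + P}{4 P}$ ($G{\left(P \right)} = 4 + \frac{P + 3}{P + 3 P} = 4 + \frac{3 + P}{4 P}$)
$R{\left(Q \right)} = 6 + \frac{3 + 17 Q}{4 Q}$ ($R{\left(Q \right)} = \frac{3 + 17 Q}{4 Q} - -6 = \frac{3 + 17 Q}{4 Q} + 6 = 6 + \frac{3 + 17 Q}{4 Q}$)
$91 + R{\left(E{\left(4 \right)} \right)} \left(-135\right) = 91 + \frac{3 + 41 \cdot 5}{4 \cdot 5} \left(-135\right) = 91 + \frac{1}{4} \cdot \frac{1}{5} \left(3 + 205\right) \left(-135\right) = 91 + \frac{1}{4} \cdot \frac{1}{5} \cdot 208 \left(-135\right) = 91 + \frac{52}{5} \left(-135\right) = 91 - 1404 = -1313$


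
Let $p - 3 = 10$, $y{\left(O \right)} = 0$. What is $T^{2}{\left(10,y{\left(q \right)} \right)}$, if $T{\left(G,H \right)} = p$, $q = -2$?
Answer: $169$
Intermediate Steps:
$p = 13$ ($p = 3 + 10 = 13$)
$T{\left(G,H \right)} = 13$
$T^{2}{\left(10,y{\left(q \right)} \right)} = 13^{2} = 169$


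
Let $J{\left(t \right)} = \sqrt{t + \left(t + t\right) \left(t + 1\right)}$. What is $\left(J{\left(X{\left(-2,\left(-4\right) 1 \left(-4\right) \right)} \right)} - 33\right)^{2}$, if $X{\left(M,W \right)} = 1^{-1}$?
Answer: $\left(33 - \sqrt{5}\right)^{2} \approx 946.42$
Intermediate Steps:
$X{\left(M,W \right)} = 1$
$J{\left(t \right)} = \sqrt{t + 2 t \left(1 + t\right)}$
$\left(J{\left(X{\left(-2,\left(-4\right) 1 \left(-4\right) \right)} \right)} - 33\right)^{2} = \left(\sqrt{1 \left(3 + 2 \cdot 1\right)} - 33\right)^{2} = \left(\sqrt{1 \left(3 + 2\right)} - 33\right)^{2} = \left(\sqrt{1 \cdot 5} - 33\right)^{2} = \left(\sqrt{5} - 33\right)^{2} = \left(-33 + \sqrt{5}\right)^{2}$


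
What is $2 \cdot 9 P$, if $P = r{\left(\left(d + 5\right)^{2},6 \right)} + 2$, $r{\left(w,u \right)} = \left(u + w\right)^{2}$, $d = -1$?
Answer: $8748$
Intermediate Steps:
$P = 486$ ($P = \left(6 + \left(-1 + 5\right)^{2}\right)^{2} + 2 = \left(6 + 4^{2}\right)^{2} + 2 = \left(6 + 16\right)^{2} + 2 = 22^{2} + 2 = 484 + 2 = 486$)
$2 \cdot 9 P = 2 \cdot 9 \cdot 486 = 18 \cdot 486 = 8748$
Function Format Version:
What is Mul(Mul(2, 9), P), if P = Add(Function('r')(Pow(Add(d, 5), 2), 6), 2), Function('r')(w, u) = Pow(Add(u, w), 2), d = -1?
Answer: 8748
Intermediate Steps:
P = 486 (P = Add(Pow(Add(6, Pow(Add(-1, 5), 2)), 2), 2) = Add(Pow(Add(6, Pow(4, 2)), 2), 2) = Add(Pow(Add(6, 16), 2), 2) = Add(Pow(22, 2), 2) = Add(484, 2) = 486)
Mul(Mul(2, 9), P) = Mul(Mul(2, 9), 486) = Mul(18, 486) = 8748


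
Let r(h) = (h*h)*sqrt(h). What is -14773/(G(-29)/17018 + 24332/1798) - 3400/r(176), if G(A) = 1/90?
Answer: -20341333411740/18633689819 - 425*sqrt(11)/170368 ≈ -1091.7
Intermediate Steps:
G(A) = 1/90
r(h) = h**(5/2) (r(h) = h**2*sqrt(h) = h**(5/2))
-14773/(G(-29)/17018 + 24332/1798) - 3400/r(176) = -14773/((1/90)/17018 + 24332/1798) - 3400*sqrt(11)/1362944 = -14773/((1/90)*(1/17018) + 24332*(1/1798)) - 3400*sqrt(11)/1362944 = -14773/(1/1531620 + 12166/899) - 425*sqrt(11)/170368 = -14773/18633689819/1376926380 - 425*sqrt(11)/170368 = -14773*1376926380/18633689819 - 425*sqrt(11)/170368 = -20341333411740/18633689819 - 425*sqrt(11)/170368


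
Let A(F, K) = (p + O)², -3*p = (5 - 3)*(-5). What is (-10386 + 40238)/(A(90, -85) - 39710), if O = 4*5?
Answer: -134334/176245 ≈ -0.76220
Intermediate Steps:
p = 10/3 (p = -(5 - 3)*(-5)/3 = -2*(-5)/3 = -⅓*(-10) = 10/3 ≈ 3.3333)
O = 20
A(F, K) = 4900/9 (A(F, K) = (10/3 + 20)² = (70/3)² = 4900/9)
(-10386 + 40238)/(A(90, -85) - 39710) = (-10386 + 40238)/(4900/9 - 39710) = 29852/(-352490/9) = 29852*(-9/352490) = -134334/176245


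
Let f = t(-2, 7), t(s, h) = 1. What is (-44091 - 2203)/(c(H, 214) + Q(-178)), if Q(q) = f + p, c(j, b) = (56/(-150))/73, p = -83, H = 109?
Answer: 126729825/224489 ≈ 564.53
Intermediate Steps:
f = 1
c(j, b) = -28/5475 (c(j, b) = (56*(-1/150))*(1/73) = -28/75*1/73 = -28/5475)
Q(q) = -82 (Q(q) = 1 - 83 = -82)
(-44091 - 2203)/(c(H, 214) + Q(-178)) = (-44091 - 2203)/(-28/5475 - 82) = -46294/(-448978/5475) = -46294*(-5475/448978) = 126729825/224489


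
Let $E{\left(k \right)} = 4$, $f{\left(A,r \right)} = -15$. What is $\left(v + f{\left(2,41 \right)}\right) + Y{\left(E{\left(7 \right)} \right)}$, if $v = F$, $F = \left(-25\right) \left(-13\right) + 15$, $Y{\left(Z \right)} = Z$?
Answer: $329$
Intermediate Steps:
$F = 340$ ($F = 325 + 15 = 340$)
$v = 340$
$\left(v + f{\left(2,41 \right)}\right) + Y{\left(E{\left(7 \right)} \right)} = \left(340 - 15\right) + 4 = 325 + 4 = 329$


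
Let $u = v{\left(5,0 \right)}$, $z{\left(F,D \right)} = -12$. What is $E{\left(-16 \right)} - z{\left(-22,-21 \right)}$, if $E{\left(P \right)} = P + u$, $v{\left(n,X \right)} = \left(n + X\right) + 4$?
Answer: $5$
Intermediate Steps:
$v{\left(n,X \right)} = 4 + X + n$ ($v{\left(n,X \right)} = \left(X + n\right) + 4 = 4 + X + n$)
$u = 9$ ($u = 4 + 0 + 5 = 9$)
$E{\left(P \right)} = 9 + P$ ($E{\left(P \right)} = P + 9 = 9 + P$)
$E{\left(-16 \right)} - z{\left(-22,-21 \right)} = \left(9 - 16\right) - -12 = -7 + 12 = 5$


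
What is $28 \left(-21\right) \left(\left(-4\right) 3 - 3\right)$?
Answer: $8820$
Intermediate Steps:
$28 \left(-21\right) \left(\left(-4\right) 3 - 3\right) = - 588 \left(-12 - 3\right) = \left(-588\right) \left(-15\right) = 8820$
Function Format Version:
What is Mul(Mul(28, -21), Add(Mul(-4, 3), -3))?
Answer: 8820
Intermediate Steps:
Mul(Mul(28, -21), Add(Mul(-4, 3), -3)) = Mul(-588, Add(-12, -3)) = Mul(-588, -15) = 8820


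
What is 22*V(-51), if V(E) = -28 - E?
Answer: 506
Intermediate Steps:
22*V(-51) = 22*(-28 - 1*(-51)) = 22*(-28 + 51) = 22*23 = 506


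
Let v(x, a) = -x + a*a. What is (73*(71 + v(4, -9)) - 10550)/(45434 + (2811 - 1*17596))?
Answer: 254/30649 ≈ 0.0082874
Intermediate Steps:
v(x, a) = a**2 - x (v(x, a) = -x + a**2 = a**2 - x)
(73*(71 + v(4, -9)) - 10550)/(45434 + (2811 - 1*17596)) = (73*(71 + ((-9)**2 - 1*4)) - 10550)/(45434 + (2811 - 1*17596)) = (73*(71 + (81 - 4)) - 10550)/(45434 + (2811 - 17596)) = (73*(71 + 77) - 10550)/(45434 - 14785) = (73*148 - 10550)/30649 = (10804 - 10550)*(1/30649) = 254*(1/30649) = 254/30649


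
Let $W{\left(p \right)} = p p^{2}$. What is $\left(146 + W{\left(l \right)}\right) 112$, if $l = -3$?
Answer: $13328$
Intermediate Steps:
$W{\left(p \right)} = p^{3}$
$\left(146 + W{\left(l \right)}\right) 112 = \left(146 + \left(-3\right)^{3}\right) 112 = \left(146 - 27\right) 112 = 119 \cdot 112 = 13328$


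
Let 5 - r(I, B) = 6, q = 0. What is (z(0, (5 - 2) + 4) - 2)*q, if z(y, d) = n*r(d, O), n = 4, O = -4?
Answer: 0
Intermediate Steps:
r(I, B) = -1 (r(I, B) = 5 - 1*6 = 5 - 6 = -1)
z(y, d) = -4 (z(y, d) = 4*(-1) = -4)
(z(0, (5 - 2) + 4) - 2)*q = (-4 - 2)*0 = -6*0 = 0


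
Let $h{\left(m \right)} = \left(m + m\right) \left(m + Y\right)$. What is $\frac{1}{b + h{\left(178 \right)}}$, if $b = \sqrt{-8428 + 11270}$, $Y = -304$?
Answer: $- \frac{3204}{143718421} - \frac{\sqrt{58}}{287436842} \approx -2.232 \cdot 10^{-5}$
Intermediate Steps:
$h{\left(m \right)} = 2 m \left(-304 + m\right)$ ($h{\left(m \right)} = \left(m + m\right) \left(m - 304\right) = 2 m \left(-304 + m\right)$)
$b = 7 \sqrt{58}$ ($b = \sqrt{2842} = 7 \sqrt{58} \approx 53.31$)
$\frac{1}{b + h{\left(178 \right)}} = \frac{1}{7 \sqrt{58} + 2 \cdot 178 \left(-304 + 178\right)} = \frac{1}{7 \sqrt{58} + 2 \cdot 178 \left(-126\right)} = \frac{1}{7 \sqrt{58} - 44856} = \frac{1}{-44856 + 7 \sqrt{58}}$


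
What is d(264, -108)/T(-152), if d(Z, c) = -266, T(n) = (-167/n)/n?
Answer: 6145664/167 ≈ 36800.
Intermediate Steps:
T(n) = -167/n**2
d(264, -108)/T(-152) = -266/((-167/(-152)**2)) = -266/((-167*1/23104)) = -266/(-167/23104) = -266*(-23104/167) = 6145664/167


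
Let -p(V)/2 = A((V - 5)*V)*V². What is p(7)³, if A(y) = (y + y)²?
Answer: -453551299002368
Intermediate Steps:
A(y) = 4*y² (A(y) = (2*y)² = 4*y²)
p(V) = -8*V⁴*(-5 + V)² (p(V) = -2*4*((V - 5)*V)²*V² = -2*4*((-5 + V)*V)²*V² = -2*4*(V*(-5 + V))²*V² = -2*4*(V²*(-5 + V)²)*V² = -2*4*V²*(-5 + V)²*V² = -8*V⁴*(-5 + V)²)
p(7)³ = (-8*7⁴*(-5 + 7)²)³ = (-8*2401*2²)³ = (-8*2401*4)³ = (-76832)³ = -453551299002368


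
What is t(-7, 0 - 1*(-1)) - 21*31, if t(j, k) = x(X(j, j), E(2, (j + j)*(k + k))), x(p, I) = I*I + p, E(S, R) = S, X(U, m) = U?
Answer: -654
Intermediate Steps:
x(p, I) = p + I² (x(p, I) = I² + p = p + I²)
t(j, k) = 4 + j (t(j, k) = j + 2² = j + 4 = 4 + j)
t(-7, 0 - 1*(-1)) - 21*31 = (4 - 7) - 21*31 = -3 - 651 = -654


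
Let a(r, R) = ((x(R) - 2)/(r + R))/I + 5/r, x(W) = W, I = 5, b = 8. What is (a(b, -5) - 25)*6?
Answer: -2981/20 ≈ -149.05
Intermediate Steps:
a(r, R) = 5/r + (-2 + R)/(5*(R + r)) (a(r, R) = ((R - 2)/(r + R))/5 + 5/r = ((-2 + R)/(R + r))*(⅕) + 5/r = (-2 + R)/(5*(R + r)) + 5/r = 5/r + (-2 + R)/(5*(R + r)))
(a(b, -5) - 25)*6 = ((⅕)*(23*8 + 25*(-5) - 5*8)/(8*(-5 + 8)) - 25)*6 = ((⅕)*(⅛)*(184 - 125 - 40)/3 - 25)*6 = ((⅕)*(⅛)*(⅓)*19 - 25)*6 = (19/120 - 25)*6 = -2981/120*6 = -2981/20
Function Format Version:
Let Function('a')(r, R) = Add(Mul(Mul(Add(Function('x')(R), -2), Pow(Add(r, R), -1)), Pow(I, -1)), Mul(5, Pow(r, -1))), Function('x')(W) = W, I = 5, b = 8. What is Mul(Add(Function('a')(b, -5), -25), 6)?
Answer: Rational(-2981, 20) ≈ -149.05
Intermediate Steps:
Function('a')(r, R) = Add(Mul(5, Pow(r, -1)), Mul(Rational(1, 5), Pow(Add(R, r), -1), Add(-2, R))) (Function('a')(r, R) = Add(Mul(Mul(Add(R, -2), Pow(Add(r, R), -1)), Pow(5, -1)), Mul(5, Pow(r, -1))) = Add(Mul(Mul(Add(-2, R), Pow(Add(R, r), -1)), Rational(1, 5)), Mul(5, Pow(r, -1))) = Add(Mul(Mul(Pow(Add(R, r), -1), Add(-2, R)), Rational(1, 5)), Mul(5, Pow(r, -1))) = Add(Mul(Rational(1, 5), Pow(Add(R, r), -1), Add(-2, R)), Mul(5, Pow(r, -1))) = Add(Mul(5, Pow(r, -1)), Mul(Rational(1, 5), Pow(Add(R, r), -1), Add(-2, R))))
Mul(Add(Function('a')(b, -5), -25), 6) = Mul(Add(Mul(Rational(1, 5), Pow(8, -1), Pow(Add(-5, 8), -1), Add(Mul(23, 8), Mul(25, -5), Mul(-5, 8))), -25), 6) = Mul(Add(Mul(Rational(1, 5), Rational(1, 8), Pow(3, -1), Add(184, -125, -40)), -25), 6) = Mul(Add(Mul(Rational(1, 5), Rational(1, 8), Rational(1, 3), 19), -25), 6) = Mul(Add(Rational(19, 120), -25), 6) = Mul(Rational(-2981, 120), 6) = Rational(-2981, 20)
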